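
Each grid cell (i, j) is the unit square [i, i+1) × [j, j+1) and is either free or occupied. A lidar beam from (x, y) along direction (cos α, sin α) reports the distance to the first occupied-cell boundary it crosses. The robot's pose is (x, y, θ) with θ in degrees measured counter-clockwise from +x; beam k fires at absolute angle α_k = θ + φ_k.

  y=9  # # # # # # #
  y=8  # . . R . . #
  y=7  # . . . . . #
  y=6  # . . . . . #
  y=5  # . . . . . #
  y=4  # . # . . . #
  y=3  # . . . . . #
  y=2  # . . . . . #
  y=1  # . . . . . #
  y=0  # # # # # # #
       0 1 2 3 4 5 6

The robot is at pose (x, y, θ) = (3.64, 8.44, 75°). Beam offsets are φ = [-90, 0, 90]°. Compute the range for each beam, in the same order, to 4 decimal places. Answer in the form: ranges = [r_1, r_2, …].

ranges = [2.4433, 0.5798, 2.1637]

beam 1: φ=-90°, α=345°
  d=(0.9659,-0.2588)  start (3,8)  tX=0.3727 tY=1.7000  stride 1/|dx|=1.0353 1/|dy|=3.8637
    cross x-line → (4,8), t=0.3727
    cross x-line → (5,8), t=1.4080
    cross y-line → (5,7), t=1.7000
    cross x-line → (6,7), t=2.4433 (wall)
  → r_1 = 2.4433
beam 2: φ=0°, α=75°
  d=(0.2588,0.9659)  start (3,8)  tX=1.3909 tY=0.5798  stride 1/|dx|=3.8637 1/|dy|=1.0353
    cross y-line → (3,9), t=0.5798 (wall)
  → r_2 = 0.5798
beam 3: φ=90°, α=165°
  d=(-0.9659,0.2588)  start (3,8)  tX=0.6626 tY=2.1637  stride 1/|dx|=1.0353 1/|dy|=3.8637
    cross x-line → (2,8), t=0.6626
    cross x-line → (1,8), t=1.6979
    cross y-line → (1,9), t=2.1637 (wall)
  → r_3 = 2.1637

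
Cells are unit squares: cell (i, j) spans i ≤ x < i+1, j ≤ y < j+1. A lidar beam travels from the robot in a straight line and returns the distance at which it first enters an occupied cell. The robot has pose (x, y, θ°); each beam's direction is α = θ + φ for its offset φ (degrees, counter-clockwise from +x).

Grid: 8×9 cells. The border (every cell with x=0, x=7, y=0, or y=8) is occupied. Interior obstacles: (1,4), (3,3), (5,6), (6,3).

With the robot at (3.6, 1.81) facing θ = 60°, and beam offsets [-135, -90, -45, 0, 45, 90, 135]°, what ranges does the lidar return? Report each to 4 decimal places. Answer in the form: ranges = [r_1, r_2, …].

ranges = [0.8386, 1.6200, 3.5199, 6.8000, 1.2320, 3.0022, 2.6917]

beam 1: φ=-135°, α=285°
  direction (0.2588, -0.9659); cell (3,1); t to first gridline: x 1.5455, y 0.8386 (then +3.8637 / +1.0353)
    (3,0) via y @ 0.8386  # hit
  → r_1 = 0.8386
beam 2: φ=-90°, α=330°
  direction (0.8660, -0.5000); cell (3,1); t to first gridline: x 0.4619, y 1.6200 (then +1.1547 / +2.0000)
    (4,1) via x @ 0.4619
    (5,1) via x @ 1.6166
    (5,0) via y @ 1.6200  # hit
  → r_2 = 1.6200
beam 3: φ=-45°, α=15°
  direction (0.9659, 0.2588); cell (3,1); t to first gridline: x 0.4141, y 0.7341 (then +1.0353 / +3.8637)
    (4,1) via x @ 0.4141
    (4,2) via y @ 0.7341
    (5,2) via x @ 1.4494
    (6,2) via x @ 2.4847
    (7,2) via x @ 3.5199  # hit
  → r_3 = 3.5199
beam 4: φ=0°, α=60°
  direction (0.5000, 0.8660); cell (3,1); t to first gridline: x 0.8000, y 0.2194 (then +2.0000 / +1.1547)
    (3,2) via y @ 0.2194
    (4,2) via x @ 0.8000
    (4,3) via y @ 1.3741
    (4,4) via y @ 2.5288
    (5,4) via x @ 2.8000
    (5,5) via y @ 3.6835
    (6,5) via x @ 4.8000
    (6,6) via y @ 4.8382
    (6,7) via y @ 5.9929
    (7,7) via x @ 6.8000  # hit
  → r_4 = 6.8000
beam 5: φ=45°, α=105°
  direction (-0.2588, 0.9659); cell (3,1); t to first gridline: x 2.3182, y 0.1967 (then +3.8637 / +1.0353)
    (3,2) via y @ 0.1967
    (3,3) via y @ 1.2320  # hit
  → r_5 = 1.2320
beam 6: φ=90°, α=150°
  direction (-0.8660, 0.5000); cell (3,1); t to first gridline: x 0.6928, y 0.3800 (then +1.1547 / +2.0000)
    (3,2) via y @ 0.3800
    (2,2) via x @ 0.6928
    (1,2) via x @ 1.8475
    (1,3) via y @ 2.3800
    (0,3) via x @ 3.0022  # hit
  → r_6 = 3.0022
beam 7: φ=135°, α=195°
  direction (-0.9659, -0.2588); cell (3,1); t to first gridline: x 0.6212, y 3.1296 (then +1.0353 / +3.8637)
    (2,1) via x @ 0.6212
    (1,1) via x @ 1.6564
    (0,1) via x @ 2.6917  # hit
  → r_7 = 2.6917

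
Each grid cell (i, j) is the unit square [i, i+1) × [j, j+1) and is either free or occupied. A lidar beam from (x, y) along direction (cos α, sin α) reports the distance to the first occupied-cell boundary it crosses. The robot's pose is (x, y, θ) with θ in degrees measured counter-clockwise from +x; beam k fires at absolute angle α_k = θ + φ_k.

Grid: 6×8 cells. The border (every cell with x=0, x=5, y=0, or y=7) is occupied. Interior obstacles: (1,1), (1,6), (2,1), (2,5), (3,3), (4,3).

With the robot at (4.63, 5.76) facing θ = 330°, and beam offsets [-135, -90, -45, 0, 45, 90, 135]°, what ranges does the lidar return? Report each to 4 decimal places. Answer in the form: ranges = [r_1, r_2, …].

ranges = [1.6875, 2.0323, 1.4296, 0.4272, 0.3831, 0.7400, 1.2837]

beam 1: φ=-135°, α=195°
  cosα=-0.9659 sinα=-0.2588 | (4,5) | tMaxX 0.6522 tMaxY 2.9364 | tΔX 1.0353 tΔY 3.8637
    t=0.6522 [x] (3,5)
    t=1.6875 [x] (2,5) — stop
  → r_1 = 1.6875
beam 2: φ=-90°, α=240°
  cosα=-0.5000 sinα=-0.8660 | (4,5) | tMaxX 1.2600 tMaxY 0.8776 | tΔX 2.0000 tΔY 1.1547
    t=0.8776 [y] (4,4)
    t=1.2600 [x] (3,4)
    t=2.0323 [y] (3,3) — stop
  → r_2 = 2.0323
beam 3: φ=-45°, α=285°
  cosα=0.2588 sinα=-0.9659 | (4,5) | tMaxX 1.4296 tMaxY 0.7868 | tΔX 3.8637 tΔY 1.0353
    t=0.7868 [y] (4,4)
    t=1.4296 [x] (5,4) — stop
  → r_3 = 1.4296
beam 4: φ=0°, α=330°
  cosα=0.8660 sinα=-0.5000 | (4,5) | tMaxX 0.4272 tMaxY 1.5200 | tΔX 1.1547 tΔY 2.0000
    t=0.4272 [x] (5,5) — stop
  → r_4 = 0.4272
beam 5: φ=45°, α=15°
  cosα=0.9659 sinα=0.2588 | (4,5) | tMaxX 0.3831 tMaxY 0.9273 | tΔX 1.0353 tΔY 3.8637
    t=0.3831 [x] (5,5) — stop
  → r_5 = 0.3831
beam 6: φ=90°, α=60°
  cosα=0.5000 sinα=0.8660 | (4,5) | tMaxX 0.7400 tMaxY 0.2771 | tΔX 2.0000 tΔY 1.1547
    t=0.2771 [y] (4,6)
    t=0.7400 [x] (5,6) — stop
  → r_6 = 0.7400
beam 7: φ=135°, α=105°
  cosα=-0.2588 sinα=0.9659 | (4,5) | tMaxX 2.4341 tMaxY 0.2485 | tΔX 3.8637 tΔY 1.0353
    t=0.2485 [y] (4,6)
    t=1.2837 [y] (4,7) — stop
  → r_7 = 1.2837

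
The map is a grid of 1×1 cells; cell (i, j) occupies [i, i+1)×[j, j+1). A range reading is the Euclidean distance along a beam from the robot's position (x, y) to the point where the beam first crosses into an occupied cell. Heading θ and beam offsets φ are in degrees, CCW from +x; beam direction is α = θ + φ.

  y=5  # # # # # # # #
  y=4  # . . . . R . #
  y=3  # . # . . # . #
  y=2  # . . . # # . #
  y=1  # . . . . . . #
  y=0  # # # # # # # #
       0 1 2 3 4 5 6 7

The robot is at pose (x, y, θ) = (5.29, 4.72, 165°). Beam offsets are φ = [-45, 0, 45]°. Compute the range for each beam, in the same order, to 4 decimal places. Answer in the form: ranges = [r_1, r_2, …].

beam 1: φ=-45°, α=120°
  dir = (cos 120°, sin 120°) = (-0.5000, 0.8660); from cell (5,4)
  next x-line at t=0.5800, next y-line at t=0.3233; Δt_x=2.0000, Δt_y=1.1547
    y: enter (5,5) at t=0.3233 ← occupied
  → r_1 = 0.3233
beam 2: φ=0°, α=165°
  dir = (cos 165°, sin 165°) = (-0.9659, 0.2588); from cell (5,4)
  next x-line at t=0.3002, next y-line at t=1.0818; Δt_x=1.0353, Δt_y=3.8637
    x: enter (4,4) at t=0.3002
    y: enter (4,5) at t=1.0818 ← occupied
  → r_2 = 1.0818
beam 3: φ=45°, α=210°
  dir = (cos 210°, sin 210°) = (-0.8660, -0.5000); from cell (5,4)
  next x-line at t=0.3349, next y-line at t=1.4400; Δt_x=1.1547, Δt_y=2.0000
    x: enter (4,4) at t=0.3349
    y: enter (4,3) at t=1.4400
    x: enter (3,3) at t=1.4896
    x: enter (2,3) at t=2.6443 ← occupied
  → r_3 = 2.6443

ranges = [0.3233, 1.0818, 2.6443]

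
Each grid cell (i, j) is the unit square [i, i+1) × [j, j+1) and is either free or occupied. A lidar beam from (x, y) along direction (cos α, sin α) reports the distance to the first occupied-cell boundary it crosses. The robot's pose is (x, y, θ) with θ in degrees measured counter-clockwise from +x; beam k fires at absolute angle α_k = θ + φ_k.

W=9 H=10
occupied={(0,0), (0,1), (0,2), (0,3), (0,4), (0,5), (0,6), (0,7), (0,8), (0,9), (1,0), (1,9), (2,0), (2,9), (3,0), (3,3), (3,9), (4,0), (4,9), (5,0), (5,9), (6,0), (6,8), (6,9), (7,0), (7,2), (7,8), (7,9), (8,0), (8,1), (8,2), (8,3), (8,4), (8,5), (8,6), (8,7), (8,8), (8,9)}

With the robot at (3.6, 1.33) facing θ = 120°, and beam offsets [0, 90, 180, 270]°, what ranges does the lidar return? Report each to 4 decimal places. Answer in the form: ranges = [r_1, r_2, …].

beam 1: φ=0°, α=120°
  d=(-0.5000,0.8660)  start (3,1)  tX=1.2000 tY=0.7736  stride 1/|dx|=2.0000 1/|dy|=1.1547
    cross y-line → (3,2), t=0.7736
    cross x-line → (2,2), t=1.2000
    cross y-line → (2,3), t=1.9283
    cross y-line → (2,4), t=3.0831
    cross x-line → (1,4), t=3.2000
    cross y-line → (1,5), t=4.2378
    cross x-line → (0,5), t=5.2000 (wall)
  → r_1 = 5.2000
beam 2: φ=90°, α=210°
  d=(-0.8660,-0.5000)  start (3,1)  tX=0.6928 tY=0.6600  stride 1/|dx|=1.1547 1/|dy|=2.0000
    cross y-line → (3,0), t=0.6600 (wall)
  → r_2 = 0.6600
beam 3: φ=180°, α=300°
  d=(0.5000,-0.8660)  start (3,1)  tX=0.8000 tY=0.3811  stride 1/|dx|=2.0000 1/|dy|=1.1547
    cross y-line → (3,0), t=0.3811 (wall)
  → r_3 = 0.3811
beam 4: φ=270°, α=30°
  d=(0.8660,0.5000)  start (3,1)  tX=0.4619 tY=1.3400  stride 1/|dx|=1.1547 1/|dy|=2.0000
    cross x-line → (4,1), t=0.4619
    cross y-line → (4,2), t=1.3400
    cross x-line → (5,2), t=1.6166
    cross x-line → (6,2), t=2.7713
    cross y-line → (6,3), t=3.3400
    cross x-line → (7,3), t=3.9260
    cross x-line → (8,3), t=5.0807 (wall)
  → r_4 = 5.0807

ranges = [5.2000, 0.6600, 0.3811, 5.0807]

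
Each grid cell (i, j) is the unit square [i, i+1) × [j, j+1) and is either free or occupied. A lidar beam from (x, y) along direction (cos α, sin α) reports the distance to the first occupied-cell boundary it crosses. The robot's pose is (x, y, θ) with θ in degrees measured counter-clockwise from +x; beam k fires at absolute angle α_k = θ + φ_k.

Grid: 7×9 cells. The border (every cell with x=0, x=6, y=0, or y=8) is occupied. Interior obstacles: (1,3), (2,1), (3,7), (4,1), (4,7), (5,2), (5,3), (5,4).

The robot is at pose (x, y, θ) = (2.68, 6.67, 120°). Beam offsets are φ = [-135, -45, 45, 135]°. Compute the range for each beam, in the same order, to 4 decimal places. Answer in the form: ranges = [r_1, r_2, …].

ranges = [3.4371, 1.2364, 1.7393, 2.7642]

beam 1: φ=-135°, α=345°
  cosα=0.9659 sinα=-0.2588 | (2,6) | tMaxX 0.3313 tMaxY 2.5887 | tΔX 1.0353 tΔY 3.8637
    t=0.3313 [x] (3,6)
    t=1.3666 [x] (4,6)
    t=2.4018 [x] (5,6)
    t=2.5887 [y] (5,5)
    t=3.4371 [x] (6,5) — stop
  → r_1 = 3.4371
beam 2: φ=-45°, α=75°
  cosα=0.2588 sinα=0.9659 | (2,6) | tMaxX 1.2364 tMaxY 0.3416 | tΔX 3.8637 tΔY 1.0353
    t=0.3416 [y] (2,7)
    t=1.2364 [x] (3,7) — stop
  → r_2 = 1.2364
beam 3: φ=45°, α=165°
  cosα=-0.9659 sinα=0.2588 | (2,6) | tMaxX 0.7040 tMaxY 1.2750 | tΔX 1.0353 tΔY 3.8637
    t=0.7040 [x] (1,6)
    t=1.2750 [y] (1,7)
    t=1.7393 [x] (0,7) — stop
  → r_3 = 1.7393
beam 4: φ=135°, α=255°
  cosα=-0.2588 sinα=-0.9659 | (2,6) | tMaxX 2.6273 tMaxY 0.6936 | tΔX 3.8637 tΔY 1.0353
    t=0.6936 [y] (2,5)
    t=1.7289 [y] (2,4)
    t=2.6273 [x] (1,4)
    t=2.7642 [y] (1,3) — stop
  → r_4 = 2.7642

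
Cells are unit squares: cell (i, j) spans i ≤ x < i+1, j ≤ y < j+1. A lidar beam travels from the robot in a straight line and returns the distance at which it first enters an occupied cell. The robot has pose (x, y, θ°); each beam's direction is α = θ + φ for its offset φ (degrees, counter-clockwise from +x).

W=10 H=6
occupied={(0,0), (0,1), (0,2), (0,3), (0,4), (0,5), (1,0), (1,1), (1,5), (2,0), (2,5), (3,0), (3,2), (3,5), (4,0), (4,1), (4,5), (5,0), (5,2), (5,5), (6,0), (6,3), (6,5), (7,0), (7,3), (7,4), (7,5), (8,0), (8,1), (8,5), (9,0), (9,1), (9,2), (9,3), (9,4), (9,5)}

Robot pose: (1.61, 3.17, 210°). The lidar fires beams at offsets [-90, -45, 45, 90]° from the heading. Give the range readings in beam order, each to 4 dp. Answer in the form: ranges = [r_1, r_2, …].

beam 1: φ=-90°, α=120°
  direction (-0.5000, 0.8660); cell (1,3); t to first gridline: x 1.2200, y 0.9584 (then +2.0000 / +1.1547)
    (1,4) via y @ 0.9584
    (0,4) via x @ 1.2200  # hit
  → r_1 = 1.2200
beam 2: φ=-45°, α=165°
  direction (-0.9659, 0.2588); cell (1,3); t to first gridline: x 0.6315, y 3.2069 (then +1.0353 / +3.8637)
    (0,3) via x @ 0.6315  # hit
  → r_2 = 0.6315
beam 3: φ=45°, α=255°
  direction (-0.2588, -0.9659); cell (1,3); t to first gridline: x 2.3569, y 0.1760 (then +3.8637 / +1.0353)
    (1,2) via y @ 0.1760
    (1,1) via y @ 1.2113  # hit
  → r_3 = 1.2113
beam 4: φ=90°, α=300°
  direction (0.5000, -0.8660); cell (1,3); t to first gridline: x 0.7800, y 0.1963 (then +2.0000 / +1.1547)
    (1,2) via y @ 0.1963
    (2,2) via x @ 0.7800
    (2,1) via y @ 1.3510
    (2,0) via y @ 2.5057  # hit
  → r_4 = 2.5057

ranges = [1.2200, 0.6315, 1.2113, 2.5057]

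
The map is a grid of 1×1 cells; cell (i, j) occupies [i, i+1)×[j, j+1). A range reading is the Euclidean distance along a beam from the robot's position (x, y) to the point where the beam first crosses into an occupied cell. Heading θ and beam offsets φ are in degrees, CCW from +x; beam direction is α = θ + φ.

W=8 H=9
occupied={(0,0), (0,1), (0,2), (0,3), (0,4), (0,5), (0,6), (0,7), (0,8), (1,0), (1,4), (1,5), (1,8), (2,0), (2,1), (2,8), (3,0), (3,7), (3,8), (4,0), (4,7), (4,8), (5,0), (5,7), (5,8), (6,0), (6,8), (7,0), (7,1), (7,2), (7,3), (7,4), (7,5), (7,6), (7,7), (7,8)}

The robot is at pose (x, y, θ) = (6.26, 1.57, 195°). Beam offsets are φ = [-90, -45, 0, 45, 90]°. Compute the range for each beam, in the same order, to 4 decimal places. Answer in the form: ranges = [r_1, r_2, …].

ranges = [5.6215, 4.9190, 2.2023, 0.6582, 0.5901]

beam 1: φ=-90°, α=105°
  direction (-0.2588, 0.9659); cell (6,1); t to first gridline: x 1.0046, y 0.4452 (then +3.8637 / +1.0353)
    (6,2) via y @ 0.4452
    (5,2) via x @ 1.0046
    (5,3) via y @ 1.4804
    (5,4) via y @ 2.5157
    (5,5) via y @ 3.5510
    (5,6) via y @ 4.5863
    (4,6) via x @ 4.8683
    (4,7) via y @ 5.6215  # hit
  → r_1 = 5.6215
beam 2: φ=-45°, α=150°
  direction (-0.8660, 0.5000); cell (6,1); t to first gridline: x 0.3002, y 0.8600 (then +1.1547 / +2.0000)
    (5,1) via x @ 0.3002
    (5,2) via y @ 0.8600
    (4,2) via x @ 1.4549
    (3,2) via x @ 2.6096
    (3,3) via y @ 2.8600
    (2,3) via x @ 3.7643
    (2,4) via y @ 4.8600
    (1,4) via x @ 4.9190  # hit
  → r_2 = 4.9190
beam 3: φ=0°, α=195°
  direction (-0.9659, -0.2588); cell (6,1); t to first gridline: x 0.2692, y 2.2023 (then +1.0353 / +3.8637)
    (5,1) via x @ 0.2692
    (4,1) via x @ 1.3044
    (4,0) via y @ 2.2023  # hit
  → r_3 = 2.2023
beam 4: φ=45°, α=240°
  direction (-0.5000, -0.8660); cell (6,1); t to first gridline: x 0.5200, y 0.6582 (then +2.0000 / +1.1547)
    (5,1) via x @ 0.5200
    (5,0) via y @ 0.6582  # hit
  → r_4 = 0.6582
beam 5: φ=90°, α=285°
  direction (0.2588, -0.9659); cell (6,1); t to first gridline: x 2.8591, y 0.5901 (then +3.8637 / +1.0353)
    (6,0) via y @ 0.5901  # hit
  → r_5 = 0.5901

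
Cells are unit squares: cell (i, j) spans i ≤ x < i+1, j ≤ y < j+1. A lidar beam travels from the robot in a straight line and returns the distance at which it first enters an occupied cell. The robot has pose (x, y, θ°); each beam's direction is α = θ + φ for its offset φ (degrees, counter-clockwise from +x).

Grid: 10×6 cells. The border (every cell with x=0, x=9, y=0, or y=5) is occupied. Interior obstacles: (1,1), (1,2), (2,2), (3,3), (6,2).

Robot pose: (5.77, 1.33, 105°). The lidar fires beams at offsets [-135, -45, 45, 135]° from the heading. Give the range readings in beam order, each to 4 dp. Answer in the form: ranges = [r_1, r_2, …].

beam 1: φ=-135°, α=330°
  d=(0.8660,-0.5000)  start (5,1)  tX=0.2656 tY=0.6600  stride 1/|dx|=1.1547 1/|dy|=2.0000
    cross x-line → (6,1), t=0.2656
    cross y-line → (6,0), t=0.6600 (wall)
  → r_1 = 0.6600
beam 2: φ=-45°, α=60°
  d=(0.5000,0.8660)  start (5,1)  tX=0.4600 tY=0.7736  stride 1/|dx|=2.0000 1/|dy|=1.1547
    cross x-line → (6,1), t=0.4600
    cross y-line → (6,2), t=0.7736 (wall)
  → r_2 = 0.7736
beam 3: φ=45°, α=150°
  d=(-0.8660,0.5000)  start (5,1)  tX=0.8891 tY=1.3400  stride 1/|dx|=1.1547 1/|dy|=2.0000
    cross x-line → (4,1), t=0.8891
    cross y-line → (4,2), t=1.3400
    cross x-line → (3,2), t=2.0438
    cross x-line → (2,2), t=3.1985 (wall)
  → r_3 = 3.1985
beam 4: φ=135°, α=240°
  d=(-0.5000,-0.8660)  start (5,1)  tX=1.5400 tY=0.3811  stride 1/|dx|=2.0000 1/|dy|=1.1547
    cross y-line → (5,0), t=0.3811 (wall)
  → r_4 = 0.3811

ranges = [0.6600, 0.7736, 3.1985, 0.3811]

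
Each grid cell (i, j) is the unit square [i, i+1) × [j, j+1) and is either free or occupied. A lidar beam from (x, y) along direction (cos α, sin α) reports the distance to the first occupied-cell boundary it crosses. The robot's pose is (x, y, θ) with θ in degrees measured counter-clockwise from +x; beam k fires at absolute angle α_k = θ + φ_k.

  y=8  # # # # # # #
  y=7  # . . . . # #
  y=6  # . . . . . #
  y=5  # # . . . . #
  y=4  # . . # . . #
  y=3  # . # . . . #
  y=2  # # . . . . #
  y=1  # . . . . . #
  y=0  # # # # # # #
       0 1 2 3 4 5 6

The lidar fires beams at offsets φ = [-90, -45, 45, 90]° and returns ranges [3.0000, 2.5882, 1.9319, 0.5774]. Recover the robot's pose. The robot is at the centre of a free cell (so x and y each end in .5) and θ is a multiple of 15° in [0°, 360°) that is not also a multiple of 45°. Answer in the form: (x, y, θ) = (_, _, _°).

(x, y, θ) = (4.5, 1.5, 150°)

The pose lattice has 30·16 = 480 candidates. Test each by forward raycasting.
  (3.5, 1.5, 240°): beam 1 = 1.7321 ≠ 3.0000 ✗
  (4.5, 4.5, 255°): beam 1 = 0.5176 ≠ 3.0000 ✗
  (5.5, 5.5, 330°): beam 1 = 5.1962 ≠ 3.0000 ✗
  (2.5, 6.5, 75°): beam 1 = 3.6235 ≠ 3.0000 ✗
  …
  (4.5, 1.5, 150°): r_1=3.0000, r_2=2.5882, r_3=1.9319, r_4=0.5774 — all match ✓
No second candidate reproduces the full scan.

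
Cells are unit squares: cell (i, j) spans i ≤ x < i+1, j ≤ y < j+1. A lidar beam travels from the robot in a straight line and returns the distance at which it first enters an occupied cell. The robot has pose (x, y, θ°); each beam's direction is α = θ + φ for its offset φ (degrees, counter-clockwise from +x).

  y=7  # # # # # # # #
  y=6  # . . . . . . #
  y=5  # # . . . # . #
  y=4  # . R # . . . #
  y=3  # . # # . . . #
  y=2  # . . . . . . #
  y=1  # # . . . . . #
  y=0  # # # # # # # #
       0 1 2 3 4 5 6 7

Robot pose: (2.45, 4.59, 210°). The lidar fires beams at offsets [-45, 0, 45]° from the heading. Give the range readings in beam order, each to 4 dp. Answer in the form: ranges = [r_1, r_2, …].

ranges = [1.5012, 1.6743, 0.6108]

beam 1: φ=-45°, α=165°
  cosα=-0.9659 sinα=0.2588 | (2,4) | tMaxX 0.4659 tMaxY 1.5841 | tΔX 1.0353 tΔY 3.8637
    t=0.4659 [x] (1,4)
    t=1.5012 [x] (0,4) — stop
  → r_1 = 1.5012
beam 2: φ=0°, α=210°
  cosα=-0.8660 sinα=-0.5000 | (2,4) | tMaxX 0.5196 tMaxY 1.1800 | tΔX 1.1547 tΔY 2.0000
    t=0.5196 [x] (1,4)
    t=1.1800 [y] (1,3)
    t=1.6743 [x] (0,3) — stop
  → r_2 = 1.6743
beam 3: φ=45°, α=255°
  cosα=-0.2588 sinα=-0.9659 | (2,4) | tMaxX 1.7387 tMaxY 0.6108 | tΔX 3.8637 tΔY 1.0353
    t=0.6108 [y] (2,3) — stop
  → r_3 = 0.6108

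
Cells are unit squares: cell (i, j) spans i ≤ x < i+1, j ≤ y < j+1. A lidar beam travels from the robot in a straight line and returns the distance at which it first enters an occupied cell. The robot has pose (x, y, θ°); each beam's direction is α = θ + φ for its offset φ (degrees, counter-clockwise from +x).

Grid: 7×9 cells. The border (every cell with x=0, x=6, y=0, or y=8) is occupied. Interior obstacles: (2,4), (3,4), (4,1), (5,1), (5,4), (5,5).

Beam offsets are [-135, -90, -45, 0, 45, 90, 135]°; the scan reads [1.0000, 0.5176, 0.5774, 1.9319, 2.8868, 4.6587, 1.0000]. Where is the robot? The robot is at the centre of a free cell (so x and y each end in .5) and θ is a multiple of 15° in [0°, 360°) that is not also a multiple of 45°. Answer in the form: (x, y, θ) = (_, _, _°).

(x, y, θ) = (1.5, 3.5, 255°)

Enumerate (i+0.5, j+0.5, θ) over the 29 free cells and 16 admissible headings. For each, cast all 7 beams and compare to the given ranges.
  (2.5, 5.5, 210°): beam 1 = 2.5882 ≠ 1.0000 ✗
  (5.5, 6.5, 30°): beam 1 = 0.5176 ≠ 1.0000 ✗
  (5.5, 6.5, 240°): beam 1 = 1.5529 ≠ 1.0000 ✗
  (4.5, 5.5, 195°): beam 1 = 2.8868 ≠ 1.0000 ✗
  …
  (1.5, 3.5, 255°): r_1=1.0000, r_2=0.5176, r_3=0.5774, r_4=1.9319, r_5=2.8868, r_6=4.6587, r_7=1.0000 — all match ✓
No second candidate reproduces the full scan.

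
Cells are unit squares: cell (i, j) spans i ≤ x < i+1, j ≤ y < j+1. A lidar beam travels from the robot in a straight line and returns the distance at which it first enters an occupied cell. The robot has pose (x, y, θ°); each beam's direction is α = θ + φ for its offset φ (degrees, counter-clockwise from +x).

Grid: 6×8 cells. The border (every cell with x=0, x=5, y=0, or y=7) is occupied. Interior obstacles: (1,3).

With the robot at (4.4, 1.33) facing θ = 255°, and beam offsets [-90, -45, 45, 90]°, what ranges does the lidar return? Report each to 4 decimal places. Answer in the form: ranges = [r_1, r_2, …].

beam 1: φ=-90°, α=165°
  d=(-0.9659,0.2588)  start (4,1)  tX=0.4141 tY=2.5887  stride 1/|dx|=1.0353 1/|dy|=3.8637
    cross x-line → (3,1), t=0.4141
    cross x-line → (2,1), t=1.4494
    cross x-line → (1,1), t=2.4847
    cross y-line → (1,2), t=2.5887
    cross x-line → (0,2), t=3.5199 (wall)
  → r_1 = 3.5199
beam 2: φ=-45°, α=210°
  d=(-0.8660,-0.5000)  start (4,1)  tX=0.4619 tY=0.6600  stride 1/|dx|=1.1547 1/|dy|=2.0000
    cross x-line → (3,1), t=0.4619
    cross y-line → (3,0), t=0.6600 (wall)
  → r_2 = 0.6600
beam 3: φ=45°, α=300°
  d=(0.5000,-0.8660)  start (4,1)  tX=1.2000 tY=0.3811  stride 1/|dx|=2.0000 1/|dy|=1.1547
    cross y-line → (4,0), t=0.3811 (wall)
  → r_3 = 0.3811
beam 4: φ=90°, α=345°
  d=(0.9659,-0.2588)  start (4,1)  tX=0.6212 tY=1.2750  stride 1/|dx|=1.0353 1/|dy|=3.8637
    cross x-line → (5,1), t=0.6212 (wall)
  → r_4 = 0.6212

ranges = [3.5199, 0.6600, 0.3811, 0.6212]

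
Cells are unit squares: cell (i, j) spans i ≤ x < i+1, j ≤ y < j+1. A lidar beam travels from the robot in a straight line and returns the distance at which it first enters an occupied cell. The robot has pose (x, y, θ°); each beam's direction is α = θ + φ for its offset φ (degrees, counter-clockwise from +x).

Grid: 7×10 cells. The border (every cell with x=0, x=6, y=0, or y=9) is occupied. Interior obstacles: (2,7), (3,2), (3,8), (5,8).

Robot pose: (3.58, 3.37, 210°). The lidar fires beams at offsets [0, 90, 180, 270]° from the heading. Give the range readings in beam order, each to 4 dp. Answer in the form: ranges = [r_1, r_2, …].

ranges = [2.9791, 0.4272, 2.7944, 5.1600]

beam 1: φ=0°, α=210°
  dir = (cos 210°, sin 210°) = (-0.8660, -0.5000); from cell (3,3)
  next x-line at t=0.6697, next y-line at t=0.7400; Δt_x=1.1547, Δt_y=2.0000
    x: enter (2,3) at t=0.6697
    y: enter (2,2) at t=0.7400
    x: enter (1,2) at t=1.8244
    y: enter (1,1) at t=2.7400
    x: enter (0,1) at t=2.9791 ← occupied
  → r_1 = 2.9791
beam 2: φ=90°, α=300°
  dir = (cos 300°, sin 300°) = (0.5000, -0.8660); from cell (3,3)
  next x-line at t=0.8400, next y-line at t=0.4272; Δt_x=2.0000, Δt_y=1.1547
    y: enter (3,2) at t=0.4272 ← occupied
  → r_2 = 0.4272
beam 3: φ=180°, α=30°
  dir = (cos 30°, sin 30°) = (0.8660, 0.5000); from cell (3,3)
  next x-line at t=0.4850, next y-line at t=1.2600; Δt_x=1.1547, Δt_y=2.0000
    x: enter (4,3) at t=0.4850
    y: enter (4,4) at t=1.2600
    x: enter (5,4) at t=1.6397
    x: enter (6,4) at t=2.7944 ← occupied
  → r_3 = 2.7944
beam 4: φ=270°, α=120°
  dir = (cos 120°, sin 120°) = (-0.5000, 0.8660); from cell (3,3)
  next x-line at t=1.1600, next y-line at t=0.7275; Δt_x=2.0000, Δt_y=1.1547
    y: enter (3,4) at t=0.7275
    x: enter (2,4) at t=1.1600
    y: enter (2,5) at t=1.8822
    y: enter (2,6) at t=3.0369
    x: enter (1,6) at t=3.1600
    y: enter (1,7) at t=4.1916
    x: enter (0,7) at t=5.1600 ← occupied
  → r_4 = 5.1600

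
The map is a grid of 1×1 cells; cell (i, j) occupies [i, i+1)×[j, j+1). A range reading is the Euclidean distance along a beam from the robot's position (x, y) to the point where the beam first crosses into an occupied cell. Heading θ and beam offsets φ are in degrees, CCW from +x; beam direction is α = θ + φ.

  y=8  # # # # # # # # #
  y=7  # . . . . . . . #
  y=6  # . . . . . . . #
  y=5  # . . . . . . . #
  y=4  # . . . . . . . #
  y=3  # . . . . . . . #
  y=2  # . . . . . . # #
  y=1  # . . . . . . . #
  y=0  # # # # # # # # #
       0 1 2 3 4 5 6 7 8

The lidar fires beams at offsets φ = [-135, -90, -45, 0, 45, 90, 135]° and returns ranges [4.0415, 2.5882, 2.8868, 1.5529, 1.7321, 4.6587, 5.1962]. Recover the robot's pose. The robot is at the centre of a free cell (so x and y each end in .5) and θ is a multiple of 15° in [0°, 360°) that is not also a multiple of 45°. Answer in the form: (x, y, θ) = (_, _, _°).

(x, y, θ) = (5.5, 6.5, 75°)

Enumerate (i+0.5, j+0.5, θ) over the 48 free cells and 16 admissible headings. For each, cast all 7 beams and compare to the given ranges.
  (7.5, 7.5, 300°): beam 1 = 1.9319 ≠ 4.0415 ✗
  (1.5, 5.5, 75°): beam 1 = 5.1962 ≠ 4.0415 ✗
  (6.5, 3.5, 210°): beam 1 = 4.6587 ≠ 4.0415 ✗
  (3.5, 3.5, 240°): beam 1 = 4.6587 ≠ 4.0415 ✗
  …
  (5.5, 6.5, 75°): r_1=4.0415, r_2=2.5882, r_3=2.8868, r_4=1.5529, r_5=1.7321, r_6=4.6587, r_7=5.1962 — all match ✓
No second candidate reproduces the full scan.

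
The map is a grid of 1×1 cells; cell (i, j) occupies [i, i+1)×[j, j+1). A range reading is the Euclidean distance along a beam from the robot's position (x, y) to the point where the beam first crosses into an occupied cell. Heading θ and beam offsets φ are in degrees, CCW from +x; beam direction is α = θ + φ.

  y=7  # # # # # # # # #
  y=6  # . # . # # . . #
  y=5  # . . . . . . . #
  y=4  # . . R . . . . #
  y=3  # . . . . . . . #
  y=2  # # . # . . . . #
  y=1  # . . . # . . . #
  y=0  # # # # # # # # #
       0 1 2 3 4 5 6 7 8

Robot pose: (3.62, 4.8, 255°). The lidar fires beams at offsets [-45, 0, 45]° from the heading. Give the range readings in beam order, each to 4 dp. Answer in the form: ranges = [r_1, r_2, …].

ranges = [3.0253, 1.8635, 4.3879]

beam 1: φ=-45°, α=210°
  dir = (cos 210°, sin 210°) = (-0.8660, -0.5000); from cell (3,4)
  next x-line at t=0.7159, next y-line at t=1.6000; Δt_x=1.1547, Δt_y=2.0000
    x: enter (2,4) at t=0.7159
    y: enter (2,3) at t=1.6000
    x: enter (1,3) at t=1.8706
    x: enter (0,3) at t=3.0253 ← occupied
  → r_1 = 3.0253
beam 2: φ=0°, α=255°
  dir = (cos 255°, sin 255°) = (-0.2588, -0.9659); from cell (3,4)
  next x-line at t=2.3955, next y-line at t=0.8282; Δt_x=3.8637, Δt_y=1.0353
    y: enter (3,3) at t=0.8282
    y: enter (3,2) at t=1.8635 ← occupied
  → r_2 = 1.8635
beam 3: φ=45°, α=300°
  dir = (cos 300°, sin 300°) = (0.5000, -0.8660); from cell (3,4)
  next x-line at t=0.7600, next y-line at t=0.9238; Δt_x=2.0000, Δt_y=1.1547
    x: enter (4,4) at t=0.7600
    y: enter (4,3) at t=0.9238
    y: enter (4,2) at t=2.0785
    x: enter (5,2) at t=2.7600
    y: enter (5,1) at t=3.2332
    y: enter (5,0) at t=4.3879 ← occupied
  → r_3 = 4.3879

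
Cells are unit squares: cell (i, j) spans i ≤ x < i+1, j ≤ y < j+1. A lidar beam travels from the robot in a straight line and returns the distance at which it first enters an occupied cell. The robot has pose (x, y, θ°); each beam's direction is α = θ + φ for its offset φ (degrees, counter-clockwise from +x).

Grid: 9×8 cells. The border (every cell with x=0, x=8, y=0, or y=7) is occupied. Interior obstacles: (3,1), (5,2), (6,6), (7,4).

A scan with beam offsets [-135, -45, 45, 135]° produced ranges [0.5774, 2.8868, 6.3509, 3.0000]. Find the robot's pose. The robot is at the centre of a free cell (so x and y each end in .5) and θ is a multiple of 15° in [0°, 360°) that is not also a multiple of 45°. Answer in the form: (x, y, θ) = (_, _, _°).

The pose lattice has 38·16 = 608 candidates. Test each by forward raycasting.
  (2.5, 4.5, 60°): beam 1 = 2.5882 ≠ 0.5774 ✗
  (1.5, 4.5, 300°): beam 1 = 0.5176 ≠ 0.5774 ✗
  (4.5, 3.5, 255°): beam 1 = 4.0415 ≠ 0.5774 ✗
  …
  (6.5, 4.5, 165°): r_1=0.5774, r_2=2.8868, r_3=6.3509, r_4=3.0000 — all match ✓
Only this pose fits every beam.

(x, y, θ) = (6.5, 4.5, 165°)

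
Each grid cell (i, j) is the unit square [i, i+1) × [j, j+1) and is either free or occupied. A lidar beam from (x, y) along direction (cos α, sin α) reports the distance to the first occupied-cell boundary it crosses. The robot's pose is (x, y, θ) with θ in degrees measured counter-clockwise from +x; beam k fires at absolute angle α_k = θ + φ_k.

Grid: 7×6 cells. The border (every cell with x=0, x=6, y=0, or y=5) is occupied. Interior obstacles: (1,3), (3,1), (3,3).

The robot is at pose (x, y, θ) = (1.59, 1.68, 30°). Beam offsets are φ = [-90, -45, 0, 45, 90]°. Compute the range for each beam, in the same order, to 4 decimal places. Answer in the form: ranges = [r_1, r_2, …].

beam 1: φ=-90°, α=300°
  direction (0.5000, -0.8660); cell (1,1); t to first gridline: x 0.8200, y 0.7852 (then +2.0000 / +1.1547)
    (1,0) via y @ 0.7852  # hit
  → r_1 = 0.7852
beam 2: φ=-45°, α=345°
  direction (0.9659, -0.2588); cell (1,1); t to first gridline: x 0.4245, y 2.6273 (then +1.0353 / +3.8637)
    (2,1) via x @ 0.4245
    (3,1) via x @ 1.4597  # hit
  → r_2 = 1.4597
beam 3: φ=0°, α=30°
  direction (0.8660, 0.5000); cell (1,1); t to first gridline: x 0.4734, y 0.6400 (then +1.1547 / +2.0000)
    (2,1) via x @ 0.4734
    (2,2) via y @ 0.6400
    (3,2) via x @ 1.6281
    (3,3) via y @ 2.6400  # hit
  → r_3 = 2.6400
beam 4: φ=45°, α=75°
  direction (0.2588, 0.9659); cell (1,1); t to first gridline: x 1.5841, y 0.3313 (then +3.8637 / +1.0353)
    (1,2) via y @ 0.3313
    (1,3) via y @ 1.3666  # hit
  → r_4 = 1.3666
beam 5: φ=90°, α=120°
  direction (-0.5000, 0.8660); cell (1,1); t to first gridline: x 1.1800, y 0.3695 (then +2.0000 / +1.1547)
    (1,2) via y @ 0.3695
    (0,2) via x @ 1.1800  # hit
  → r_5 = 1.1800

ranges = [0.7852, 1.4597, 2.6400, 1.3666, 1.1800]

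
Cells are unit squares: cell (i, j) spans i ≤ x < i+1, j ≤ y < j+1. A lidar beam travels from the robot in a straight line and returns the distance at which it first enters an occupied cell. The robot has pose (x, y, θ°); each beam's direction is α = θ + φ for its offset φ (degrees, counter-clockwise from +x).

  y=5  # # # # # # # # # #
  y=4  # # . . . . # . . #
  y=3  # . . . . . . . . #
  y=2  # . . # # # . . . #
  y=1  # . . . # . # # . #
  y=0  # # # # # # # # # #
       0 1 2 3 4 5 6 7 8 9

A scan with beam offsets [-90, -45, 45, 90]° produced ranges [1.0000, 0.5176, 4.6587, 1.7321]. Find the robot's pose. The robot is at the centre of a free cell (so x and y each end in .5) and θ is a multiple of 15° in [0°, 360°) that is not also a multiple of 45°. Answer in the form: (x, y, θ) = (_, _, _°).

(x, y, θ) = (4.5, 3.5, 300°)

Enumerate (i+0.5, j+0.5, θ) over the 24 free cells and 16 admissible headings. For each, cast all 4 beams and compare to the given ranges.
  (1.5, 3.5, 285°): beam 1 = 0.5176 ≠ 1.0000 ✗
  (4.5, 3.5, 75°): beam 1 = 4.6587 ≠ 1.0000 ✗
  (8.5, 2.5, 150°): beam 2 = 2.5882 ≠ 0.5176 ✗
  …
  (4.5, 3.5, 300°): r_1=1.0000, r_2=0.5176, r_3=4.6587, r_4=1.7321 — all match ✓
Only this pose fits every beam.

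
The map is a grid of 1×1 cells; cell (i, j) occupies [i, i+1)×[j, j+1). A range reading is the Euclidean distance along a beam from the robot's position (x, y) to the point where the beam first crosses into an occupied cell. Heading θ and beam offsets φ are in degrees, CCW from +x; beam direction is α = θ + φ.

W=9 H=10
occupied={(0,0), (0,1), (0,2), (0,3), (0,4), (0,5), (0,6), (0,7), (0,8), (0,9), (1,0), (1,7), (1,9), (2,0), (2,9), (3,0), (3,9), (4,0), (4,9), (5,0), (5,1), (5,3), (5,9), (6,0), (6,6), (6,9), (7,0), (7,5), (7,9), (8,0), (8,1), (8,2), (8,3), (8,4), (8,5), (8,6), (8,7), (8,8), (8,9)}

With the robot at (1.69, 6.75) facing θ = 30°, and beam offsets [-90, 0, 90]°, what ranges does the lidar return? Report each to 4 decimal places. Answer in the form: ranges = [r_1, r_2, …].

beam 1: φ=-90°, α=300°
  cosα=0.5000 sinα=-0.8660 | (1,6) | tMaxX 0.6200 tMaxY 0.8660 | tΔX 2.0000 tΔY 1.1547
    t=0.6200 [x] (2,6)
    t=0.8660 [y] (2,5)
    t=2.0207 [y] (2,4)
    t=2.6200 [x] (3,4)
    t=3.1754 [y] (3,3)
    t=4.3301 [y] (3,2)
    t=4.6200 [x] (4,2)
    t=5.4848 [y] (4,1)
    t=6.6200 [x] (5,1) — stop
  → r_1 = 6.6200
beam 2: φ=0°, α=30°
  cosα=0.8660 sinα=0.5000 | (1,6) | tMaxX 0.3580 tMaxY 0.5000 | tΔX 1.1547 tΔY 2.0000
    t=0.3580 [x] (2,6)
    t=0.5000 [y] (2,7)
    t=1.5127 [x] (3,7)
    t=2.5000 [y] (3,8)
    t=2.6674 [x] (4,8)
    t=3.8221 [x] (5,8)
    t=4.5000 [y] (5,9) — stop
  → r_2 = 4.5000
beam 3: φ=90°, α=120°
  cosα=-0.5000 sinα=0.8660 | (1,6) | tMaxX 1.3800 tMaxY 0.2887 | tΔX 2.0000 tΔY 1.1547
    t=0.2887 [y] (1,7) — stop
  → r_3 = 0.2887

ranges = [6.6200, 4.5000, 0.2887]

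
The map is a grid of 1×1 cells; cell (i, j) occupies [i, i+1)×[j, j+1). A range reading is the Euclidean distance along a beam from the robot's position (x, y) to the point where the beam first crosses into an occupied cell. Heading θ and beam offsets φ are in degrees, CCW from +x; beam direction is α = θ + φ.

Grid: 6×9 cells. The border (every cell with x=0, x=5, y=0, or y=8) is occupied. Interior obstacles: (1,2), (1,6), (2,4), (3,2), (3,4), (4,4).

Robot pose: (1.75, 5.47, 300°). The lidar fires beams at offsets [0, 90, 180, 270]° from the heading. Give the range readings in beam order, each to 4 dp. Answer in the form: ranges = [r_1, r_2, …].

beam 1: φ=0°, α=300°
  d=(0.5000,-0.8660)  start (1,5)  tX=0.5000 tY=0.5427  stride 1/|dx|=2.0000 1/|dy|=1.1547
    cross x-line → (2,5), t=0.5000
    cross y-line → (2,4), t=0.5427 (wall)
  → r_1 = 0.5427
beam 2: φ=90°, α=30°
  d=(0.8660,0.5000)  start (1,5)  tX=0.2887 tY=1.0600  stride 1/|dx|=1.1547 1/|dy|=2.0000
    cross x-line → (2,5), t=0.2887
    cross y-line → (2,6), t=1.0600
    cross x-line → (3,6), t=1.4434
    cross x-line → (4,6), t=2.5981
    cross y-line → (4,7), t=3.0600
    cross x-line → (5,7), t=3.7528 (wall)
  → r_2 = 3.7528
beam 3: φ=180°, α=120°
  d=(-0.5000,0.8660)  start (1,5)  tX=1.5000 tY=0.6120  stride 1/|dx|=2.0000 1/|dy|=1.1547
    cross y-line → (1,6), t=0.6120 (wall)
  → r_3 = 0.6120
beam 4: φ=270°, α=210°
  d=(-0.8660,-0.5000)  start (1,5)  tX=0.8660 tY=0.9400  stride 1/|dx|=1.1547 1/|dy|=2.0000
    cross x-line → (0,5), t=0.8660 (wall)
  → r_4 = 0.8660

ranges = [0.5427, 3.7528, 0.6120, 0.8660]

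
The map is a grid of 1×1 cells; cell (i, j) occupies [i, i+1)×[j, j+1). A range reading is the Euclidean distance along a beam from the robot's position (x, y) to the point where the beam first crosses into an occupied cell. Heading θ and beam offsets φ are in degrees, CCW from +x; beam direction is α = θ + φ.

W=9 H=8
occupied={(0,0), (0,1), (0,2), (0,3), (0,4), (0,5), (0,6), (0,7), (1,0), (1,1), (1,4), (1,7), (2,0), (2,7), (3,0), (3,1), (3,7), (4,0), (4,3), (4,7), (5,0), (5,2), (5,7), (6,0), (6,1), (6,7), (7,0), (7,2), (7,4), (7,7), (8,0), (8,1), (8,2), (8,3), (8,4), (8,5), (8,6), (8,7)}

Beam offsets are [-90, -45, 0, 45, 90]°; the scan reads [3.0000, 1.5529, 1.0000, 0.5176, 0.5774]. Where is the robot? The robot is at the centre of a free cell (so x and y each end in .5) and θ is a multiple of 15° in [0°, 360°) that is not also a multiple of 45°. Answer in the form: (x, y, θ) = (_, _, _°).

The pose lattice has 34·16 = 544 candidates. Test each by forward raycasting.
  (7.5, 6.5, 195°): beam 1 = 0.5176 ≠ 3.0000 ✗
  (6.5, 6.5, 285°): beam 1 = 5.6940 ≠ 3.0000 ✗
  (7.5, 1.5, 240°): beam 1 = 0.5774 ≠ 3.0000 ✗
  (1.5, 3.5, 300°): beam 1 = 0.5774 ≠ 3.0000 ✗
  (4.5, 5.5, 60°): beam 1 = 2.8868 ≠ 3.0000 ✗
  …
  (1.5, 5.5, 120°): r_1=3.0000, r_2=1.5529, r_3=1.0000, r_4=0.5176, r_5=0.5774 — all match ✓
Unique over the lattice → pose = (1.5, 5.5, 120°).

(x, y, θ) = (1.5, 5.5, 120°)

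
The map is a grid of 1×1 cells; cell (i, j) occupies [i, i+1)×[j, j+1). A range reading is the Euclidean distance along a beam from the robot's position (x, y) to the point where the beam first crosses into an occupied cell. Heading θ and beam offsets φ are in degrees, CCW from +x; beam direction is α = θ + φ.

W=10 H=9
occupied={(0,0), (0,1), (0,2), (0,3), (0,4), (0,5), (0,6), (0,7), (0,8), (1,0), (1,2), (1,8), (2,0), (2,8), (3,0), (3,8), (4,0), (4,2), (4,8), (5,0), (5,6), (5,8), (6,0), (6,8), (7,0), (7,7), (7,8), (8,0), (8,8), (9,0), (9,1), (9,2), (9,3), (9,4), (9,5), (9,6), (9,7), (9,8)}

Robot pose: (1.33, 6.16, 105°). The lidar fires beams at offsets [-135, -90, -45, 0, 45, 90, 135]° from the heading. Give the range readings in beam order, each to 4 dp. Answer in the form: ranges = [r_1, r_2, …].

beam 1: φ=-135°, α=330°
  dir = (cos 330°, sin 330°) = (0.8660, -0.5000); from cell (1,6)
  next x-line at t=0.7736, next y-line at t=0.3200; Δt_x=1.1547, Δt_y=2.0000
    y: enter (1,5) at t=0.3200
    x: enter (2,5) at t=0.7736
    x: enter (3,5) at t=1.9283
    y: enter (3,4) at t=2.3200
    x: enter (4,4) at t=3.0831
    x: enter (5,4) at t=4.2378
    y: enter (5,3) at t=4.3200
    x: enter (6,3) at t=5.3925
    y: enter (6,2) at t=6.3200
    x: enter (7,2) at t=6.5472
    x: enter (8,2) at t=7.7019
    y: enter (8,1) at t=8.3200
    x: enter (9,1) at t=8.8566 ← occupied
  → r_1 = 8.8566
beam 2: φ=-90°, α=15°
  dir = (cos 15°, sin 15°) = (0.9659, 0.2588); from cell (1,6)
  next x-line at t=0.6936, next y-line at t=3.2455; Δt_x=1.0353, Δt_y=3.8637
    x: enter (2,6) at t=0.6936
    x: enter (3,6) at t=1.7289
    x: enter (4,6) at t=2.7642
    y: enter (4,7) at t=3.2455
    x: enter (5,7) at t=3.7995
    x: enter (6,7) at t=4.8347
    x: enter (7,7) at t=5.8700 ← occupied
  → r_2 = 5.8700
beam 3: φ=-45°, α=60°
  dir = (cos 60°, sin 60°) = (0.5000, 0.8660); from cell (1,6)
  next x-line at t=1.3400, next y-line at t=0.9699; Δt_x=2.0000, Δt_y=1.1547
    y: enter (1,7) at t=0.9699
    x: enter (2,7) at t=1.3400
    y: enter (2,8) at t=2.1246 ← occupied
  → r_3 = 2.1246
beam 4: φ=0°, α=105°
  dir = (cos 105°, sin 105°) = (-0.2588, 0.9659); from cell (1,6)
  next x-line at t=1.2750, next y-line at t=0.8696; Δt_x=3.8637, Δt_y=1.0353
    y: enter (1,7) at t=0.8696
    x: enter (0,7) at t=1.2750 ← occupied
  → r_4 = 1.2750
beam 5: φ=45°, α=150°
  dir = (cos 150°, sin 150°) = (-0.8660, 0.5000); from cell (1,6)
  next x-line at t=0.3811, next y-line at t=1.6800; Δt_x=1.1547, Δt_y=2.0000
    x: enter (0,6) at t=0.3811 ← occupied
  → r_5 = 0.3811
beam 6: φ=90°, α=195°
  dir = (cos 195°, sin 195°) = (-0.9659, -0.2588); from cell (1,6)
  next x-line at t=0.3416, next y-line at t=0.6182; Δt_x=1.0353, Δt_y=3.8637
    x: enter (0,6) at t=0.3416 ← occupied
  → r_6 = 0.3416
beam 7: φ=135°, α=240°
  dir = (cos 240°, sin 240°) = (-0.5000, -0.8660); from cell (1,6)
  next x-line at t=0.6600, next y-line at t=0.1848; Δt_x=2.0000, Δt_y=1.1547
    y: enter (1,5) at t=0.1848
    x: enter (0,5) at t=0.6600 ← occupied
  → r_7 = 0.6600

ranges = [8.8566, 5.8700, 2.1246, 1.2750, 0.3811, 0.3416, 0.6600]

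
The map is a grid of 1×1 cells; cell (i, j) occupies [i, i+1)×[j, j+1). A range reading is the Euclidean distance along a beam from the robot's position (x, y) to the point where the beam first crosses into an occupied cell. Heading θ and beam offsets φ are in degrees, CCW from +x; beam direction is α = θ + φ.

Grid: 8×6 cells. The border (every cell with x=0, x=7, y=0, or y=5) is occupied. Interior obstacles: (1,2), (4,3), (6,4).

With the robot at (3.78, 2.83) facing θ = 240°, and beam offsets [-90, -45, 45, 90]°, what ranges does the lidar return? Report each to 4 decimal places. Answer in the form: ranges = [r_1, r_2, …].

beam 1: φ=-90°, α=150°
  d=(-0.8660,0.5000)  start (3,2)  tX=0.9007 tY=0.3400  stride 1/|dx|=1.1547 1/|dy|=2.0000
    cross y-line → (3,3), t=0.3400
    cross x-line → (2,3), t=0.9007
    cross x-line → (1,3), t=2.0554
    cross y-line → (1,4), t=2.3400
    cross x-line → (0,4), t=3.2101 (wall)
  → r_1 = 3.2101
beam 2: φ=-45°, α=195°
  d=(-0.9659,-0.2588)  start (3,2)  tX=0.8075 tY=3.2069  stride 1/|dx|=1.0353 1/|dy|=3.8637
    cross x-line → (2,2), t=0.8075
    cross x-line → (1,2), t=1.8428 (wall)
  → r_2 = 1.8428
beam 3: φ=45°, α=285°
  d=(0.2588,-0.9659)  start (3,2)  tX=0.8500 tY=0.8593  stride 1/|dx|=3.8637 1/|dy|=1.0353
    cross x-line → (4,2), t=0.8500
    cross y-line → (4,1), t=0.8593
    cross y-line → (4,0), t=1.8946 (wall)
  → r_3 = 1.8946
beam 4: φ=90°, α=330°
  d=(0.8660,-0.5000)  start (3,2)  tX=0.2540 tY=1.6600  stride 1/|dx|=1.1547 1/|dy|=2.0000
    cross x-line → (4,2), t=0.2540
    cross x-line → (5,2), t=1.4087
    cross y-line → (5,1), t=1.6600
    cross x-line → (6,1), t=2.5634
    cross y-line → (6,0), t=3.6600 (wall)
  → r_4 = 3.6600

ranges = [3.2101, 1.8428, 1.8946, 3.6600]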